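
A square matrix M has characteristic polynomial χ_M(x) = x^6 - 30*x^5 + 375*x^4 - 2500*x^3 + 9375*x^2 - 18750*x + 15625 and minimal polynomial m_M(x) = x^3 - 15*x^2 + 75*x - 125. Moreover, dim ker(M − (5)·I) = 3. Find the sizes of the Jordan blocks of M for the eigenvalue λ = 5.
Block sizes for λ = 5: [3, 2, 1]

Step 1 — from the characteristic polynomial, algebraic multiplicity of λ = 5 is 6. From dim ker(M − (5)·I) = 3, there are exactly 3 Jordan blocks for λ = 5.
Step 2 — from the minimal polynomial, the factor (x − 5)^3 tells us the largest block for λ = 5 has size 3.
Step 3 — with total size 6, 3 blocks, and largest block 3, the block sizes (in nonincreasing order) are [3, 2, 1].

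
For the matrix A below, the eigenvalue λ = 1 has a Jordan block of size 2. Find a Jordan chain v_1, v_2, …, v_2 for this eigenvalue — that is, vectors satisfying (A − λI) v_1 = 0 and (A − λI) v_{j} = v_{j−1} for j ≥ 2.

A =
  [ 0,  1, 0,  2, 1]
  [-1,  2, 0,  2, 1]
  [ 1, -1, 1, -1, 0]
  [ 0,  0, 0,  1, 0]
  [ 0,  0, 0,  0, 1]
A Jordan chain for λ = 1 of length 2:
v_1 = (-1, -1, 1, 0, 0)ᵀ
v_2 = (1, 0, 0, 0, 0)ᵀ

Let N = A − (1)·I. We want v_2 with N^2 v_2 = 0 but N^1 v_2 ≠ 0; then v_{j-1} := N · v_j for j = 2, …, 2.

Pick v_2 = (1, 0, 0, 0, 0)ᵀ.
Then v_1 = N · v_2 = (-1, -1, 1, 0, 0)ᵀ.

Sanity check: (A − (1)·I) v_1 = (0, 0, 0, 0, 0)ᵀ = 0. ✓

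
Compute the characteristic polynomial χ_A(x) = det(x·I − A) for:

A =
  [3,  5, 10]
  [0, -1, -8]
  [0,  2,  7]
x^3 - 9*x^2 + 27*x - 27

Expanding det(x·I − A) (e.g. by cofactor expansion or by noting that A is similar to its Jordan form J, which has the same characteristic polynomial as A) gives
  χ_A(x) = x^3 - 9*x^2 + 27*x - 27
which factors as (x - 3)^3. The eigenvalues (with algebraic multiplicities) are λ = 3 with multiplicity 3.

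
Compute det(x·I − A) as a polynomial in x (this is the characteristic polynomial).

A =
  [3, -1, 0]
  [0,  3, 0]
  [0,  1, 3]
x^3 - 9*x^2 + 27*x - 27

Expanding det(x·I − A) (e.g. by cofactor expansion or by noting that A is similar to its Jordan form J, which has the same characteristic polynomial as A) gives
  χ_A(x) = x^3 - 9*x^2 + 27*x - 27
which factors as (x - 3)^3. The eigenvalues (with algebraic multiplicities) are λ = 3 with multiplicity 3.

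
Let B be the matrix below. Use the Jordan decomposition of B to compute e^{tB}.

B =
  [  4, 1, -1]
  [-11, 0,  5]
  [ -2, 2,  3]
e^{tB} =
  [3*t*exp(t) + exp(t), t*exp(t), -t*exp(t)]
  [-3*t*exp(t) - 2*exp(5*t) + 2*exp(t), -t*exp(t) + exp(t), t*exp(t) + exp(5*t) - exp(t)]
  [6*t*exp(t) - 2*exp(5*t) + 2*exp(t), 2*t*exp(t), -2*t*exp(t) + exp(5*t)]

Strategy: write B = P · J · P⁻¹ where J is a Jordan canonical form, so e^{tB} = P · e^{tJ} · P⁻¹, and e^{tJ} can be computed block-by-block.

B has Jordan form
J =
  [1, 1, 0]
  [0, 1, 0]
  [0, 0, 5]
(up to reordering of blocks).

Per-block formulas:
  For a 1×1 block at λ = 5: exp(t · [5]) = [e^(5t)].
  For a 2×2 Jordan block J_2(1): exp(t · J_2(1)) = e^(1t)·(I + t·N), where N is the 2×2 nilpotent shift.

After assembling e^{tJ} and conjugating by P, we get:

e^{tB} =
  [3*t*exp(t) + exp(t), t*exp(t), -t*exp(t)]
  [-3*t*exp(t) - 2*exp(5*t) + 2*exp(t), -t*exp(t) + exp(t), t*exp(t) + exp(5*t) - exp(t)]
  [6*t*exp(t) - 2*exp(5*t) + 2*exp(t), 2*t*exp(t), -2*t*exp(t) + exp(5*t)]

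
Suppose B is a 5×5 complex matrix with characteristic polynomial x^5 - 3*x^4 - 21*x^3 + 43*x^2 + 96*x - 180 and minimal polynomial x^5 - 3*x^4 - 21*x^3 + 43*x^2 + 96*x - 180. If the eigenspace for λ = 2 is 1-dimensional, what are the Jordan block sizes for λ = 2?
Block sizes for λ = 2: [2]

Step 1 — from the characteristic polynomial, algebraic multiplicity of λ = 2 is 2. From dim ker(B − (2)·I) = 1, there are exactly 1 Jordan blocks for λ = 2.
Step 2 — from the minimal polynomial, the factor (x − 2)^2 tells us the largest block for λ = 2 has size 2.
Step 3 — with total size 2, 1 blocks, and largest block 2, the block sizes (in nonincreasing order) are [2].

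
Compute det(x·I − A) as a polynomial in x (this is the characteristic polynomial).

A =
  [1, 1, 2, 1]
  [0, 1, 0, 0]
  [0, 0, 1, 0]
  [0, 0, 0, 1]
x^4 - 4*x^3 + 6*x^2 - 4*x + 1

Expanding det(x·I − A) (e.g. by cofactor expansion or by noting that A is similar to its Jordan form J, which has the same characteristic polynomial as A) gives
  χ_A(x) = x^4 - 4*x^3 + 6*x^2 - 4*x + 1
which factors as (x - 1)^4. The eigenvalues (with algebraic multiplicities) are λ = 1 with multiplicity 4.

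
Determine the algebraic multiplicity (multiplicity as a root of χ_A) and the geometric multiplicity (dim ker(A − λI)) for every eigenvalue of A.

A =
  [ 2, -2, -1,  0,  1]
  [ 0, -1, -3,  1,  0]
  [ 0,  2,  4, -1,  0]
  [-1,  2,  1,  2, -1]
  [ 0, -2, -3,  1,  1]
λ = 1: alg = 2, geom = 2; λ = 2: alg = 3, geom = 1

Step 1 — factor the characteristic polynomial to read off the algebraic multiplicities:
  χ_A(x) = (x - 2)^3*(x - 1)^2

Step 2 — compute geometric multiplicities via the rank-nullity identity g(λ) = n − rank(A − λI):
  rank(A − (1)·I) = 3, so dim ker(A − (1)·I) = n − 3 = 2
  rank(A − (2)·I) = 4, so dim ker(A − (2)·I) = n − 4 = 1

Summary:
  λ = 1: algebraic multiplicity = 2, geometric multiplicity = 2
  λ = 2: algebraic multiplicity = 3, geometric multiplicity = 1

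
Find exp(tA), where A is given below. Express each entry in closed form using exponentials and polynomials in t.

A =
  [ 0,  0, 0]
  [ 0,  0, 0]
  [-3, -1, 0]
e^{tA} =
  [1, 0, 0]
  [0, 1, 0]
  [-3*t, -t, 1]

Strategy: write A = P · J · P⁻¹ where J is a Jordan canonical form, so e^{tA} = P · e^{tJ} · P⁻¹, and e^{tJ} can be computed block-by-block.

A has Jordan form
J =
  [0, 1, 0]
  [0, 0, 0]
  [0, 0, 0]
(up to reordering of blocks).

Per-block formulas:
  For a 2×2 Jordan block J_2(0): exp(t · J_2(0)) = e^(0t)·(I + t·N), where N is the 2×2 nilpotent shift.
  For a 1×1 block at λ = 0: exp(t · [0]) = [e^(0t)].

After assembling e^{tJ} and conjugating by P, we get:

e^{tA} =
  [1, 0, 0]
  [0, 1, 0]
  [-3*t, -t, 1]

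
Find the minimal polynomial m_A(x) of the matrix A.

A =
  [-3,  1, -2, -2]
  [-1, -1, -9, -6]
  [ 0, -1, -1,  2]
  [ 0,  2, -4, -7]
x^3 + 9*x^2 + 27*x + 27

The characteristic polynomial is χ_A(x) = (x + 3)^4, so the eigenvalues are known. The minimal polynomial is
  m_A(x) = Π_λ (x − λ)^{k_λ}
where k_λ is the size of the *largest* Jordan block for λ (equivalently, the smallest k with (A − λI)^k v = 0 for every generalised eigenvector v of λ).

  λ = -3: largest Jordan block has size 3, contributing (x + 3)^3

So m_A(x) = (x + 3)^3 = x^3 + 9*x^2 + 27*x + 27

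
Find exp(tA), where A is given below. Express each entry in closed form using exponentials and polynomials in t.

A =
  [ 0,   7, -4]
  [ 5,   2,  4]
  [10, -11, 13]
e^{tA} =
  [10*t^2*exp(5*t) - 5*t*exp(5*t) + exp(5*t), -6*t^2*exp(5*t) + 7*t*exp(5*t), 8*t^2*exp(5*t) - 4*t*exp(5*t)]
  [5*t*exp(5*t), -3*t*exp(5*t) + exp(5*t), 4*t*exp(5*t)]
  [-25*t^2*exp(5*t)/2 + 10*t*exp(5*t), 15*t^2*exp(5*t)/2 - 11*t*exp(5*t), -10*t^2*exp(5*t) + 8*t*exp(5*t) + exp(5*t)]

Strategy: write A = P · J · P⁻¹ where J is a Jordan canonical form, so e^{tA} = P · e^{tJ} · P⁻¹, and e^{tJ} can be computed block-by-block.

A has Jordan form
J =
  [5, 1, 0]
  [0, 5, 1]
  [0, 0, 5]
(up to reordering of blocks).

Per-block formulas:
  For a 3×3 Jordan block J_3(5): exp(t · J_3(5)) = e^(5t)·(I + t·N + (t^2/2)·N^2), where N is the 3×3 nilpotent shift.

After assembling e^{tJ} and conjugating by P, we get:

e^{tA} =
  [10*t^2*exp(5*t) - 5*t*exp(5*t) + exp(5*t), -6*t^2*exp(5*t) + 7*t*exp(5*t), 8*t^2*exp(5*t) - 4*t*exp(5*t)]
  [5*t*exp(5*t), -3*t*exp(5*t) + exp(5*t), 4*t*exp(5*t)]
  [-25*t^2*exp(5*t)/2 + 10*t*exp(5*t), 15*t^2*exp(5*t)/2 - 11*t*exp(5*t), -10*t^2*exp(5*t) + 8*t*exp(5*t) + exp(5*t)]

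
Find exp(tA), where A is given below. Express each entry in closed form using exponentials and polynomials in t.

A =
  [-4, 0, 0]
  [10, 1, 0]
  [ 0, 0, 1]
e^{tA} =
  [exp(-4*t), 0, 0]
  [2*exp(t) - 2*exp(-4*t), exp(t), 0]
  [0, 0, exp(t)]

Strategy: write A = P · J · P⁻¹ where J is a Jordan canonical form, so e^{tA} = P · e^{tJ} · P⁻¹, and e^{tJ} can be computed block-by-block.

A has Jordan form
J =
  [-4, 0, 0]
  [ 0, 1, 0]
  [ 0, 0, 1]
(up to reordering of blocks).

Per-block formulas:
  For a 1×1 block at λ = -4: exp(t · [-4]) = [e^(-4t)].
  For a 1×1 block at λ = 1: exp(t · [1]) = [e^(1t)].

After assembling e^{tJ} and conjugating by P, we get:

e^{tA} =
  [exp(-4*t), 0, 0]
  [2*exp(t) - 2*exp(-4*t), exp(t), 0]
  [0, 0, exp(t)]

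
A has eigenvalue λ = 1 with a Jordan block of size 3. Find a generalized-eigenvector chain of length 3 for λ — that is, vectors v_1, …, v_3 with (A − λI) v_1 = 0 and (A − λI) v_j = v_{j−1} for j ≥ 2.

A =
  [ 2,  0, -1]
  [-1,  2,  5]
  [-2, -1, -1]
A Jordan chain for λ = 1 of length 3:
v_1 = (3, -12, 3)ᵀ
v_2 = (1, -1, -2)ᵀ
v_3 = (1, 0, 0)ᵀ

Let N = A − (1)·I. We want v_3 with N^3 v_3 = 0 but N^2 v_3 ≠ 0; then v_{j-1} := N · v_j for j = 3, …, 2.

Pick v_3 = (1, 0, 0)ᵀ.
Then v_2 = N · v_3 = (1, -1, -2)ᵀ.
Then v_1 = N · v_2 = (3, -12, 3)ᵀ.

Sanity check: (A − (1)·I) v_1 = (0, 0, 0)ᵀ = 0. ✓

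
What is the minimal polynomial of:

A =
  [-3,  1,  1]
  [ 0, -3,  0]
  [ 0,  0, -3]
x^2 + 6*x + 9

The characteristic polynomial is χ_A(x) = (x + 3)^3, so the eigenvalues are known. The minimal polynomial is
  m_A(x) = Π_λ (x − λ)^{k_λ}
where k_λ is the size of the *largest* Jordan block for λ (equivalently, the smallest k with (A − λI)^k v = 0 for every generalised eigenvector v of λ).

  λ = -3: largest Jordan block has size 2, contributing (x + 3)^2

So m_A(x) = (x + 3)^2 = x^2 + 6*x + 9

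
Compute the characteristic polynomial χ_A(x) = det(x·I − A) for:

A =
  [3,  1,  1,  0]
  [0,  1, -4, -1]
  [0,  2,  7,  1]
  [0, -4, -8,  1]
x^4 - 12*x^3 + 54*x^2 - 108*x + 81

Expanding det(x·I − A) (e.g. by cofactor expansion or by noting that A is similar to its Jordan form J, which has the same characteristic polynomial as A) gives
  χ_A(x) = x^4 - 12*x^3 + 54*x^2 - 108*x + 81
which factors as (x - 3)^4. The eigenvalues (with algebraic multiplicities) are λ = 3 with multiplicity 4.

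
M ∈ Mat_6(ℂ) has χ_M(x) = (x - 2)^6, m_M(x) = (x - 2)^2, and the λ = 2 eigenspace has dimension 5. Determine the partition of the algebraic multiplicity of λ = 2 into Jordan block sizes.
Block sizes for λ = 2: [2, 1, 1, 1, 1]

Step 1 — from the characteristic polynomial, algebraic multiplicity of λ = 2 is 6. From dim ker(M − (2)·I) = 5, there are exactly 5 Jordan blocks for λ = 2.
Step 2 — from the minimal polynomial, the factor (x − 2)^2 tells us the largest block for λ = 2 has size 2.
Step 3 — with total size 6, 5 blocks, and largest block 2, the block sizes (in nonincreasing order) are [2, 1, 1, 1, 1].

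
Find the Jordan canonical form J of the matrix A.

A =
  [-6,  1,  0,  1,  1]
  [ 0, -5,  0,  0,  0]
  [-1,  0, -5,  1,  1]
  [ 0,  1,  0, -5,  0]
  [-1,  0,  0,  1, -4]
J_2(-5) ⊕ J_2(-5) ⊕ J_1(-5)

The characteristic polynomial is
  det(x·I − A) = x^5 + 25*x^4 + 250*x^3 + 1250*x^2 + 3125*x + 3125 = (x + 5)^5

Eigenvalues and multiplicities (the geometric multiplicity of λ is n − rank(A − λI), which equals the number of Jordan blocks for λ):
  λ = -5: algebraic multiplicity = 5, geometric multiplicity = 3

Determining the block sizes for each eigenvalue:
  λ = -5: with am = 5 and gm = 3, the partition is not yet determined (e.g. several partitions of 5 into 3 parts exist). Let N = A − (-5)·I. Computing rank(N^1) = 2, rank(N^2) = 0; the number of blocks of size ≥ j is rank(N^{j−1}) − rank(N^j), giving [3, 2]. So we have 2 block(s) of size 2, 1 block(s) of size 1 → block sizes [2, 2, 1]

Assembling the blocks gives a Jordan form
J =
  [-5,  1,  0,  0,  0]
  [ 0, -5,  0,  0,  0]
  [ 0,  0, -5,  1,  0]
  [ 0,  0,  0, -5,  0]
  [ 0,  0,  0,  0, -5]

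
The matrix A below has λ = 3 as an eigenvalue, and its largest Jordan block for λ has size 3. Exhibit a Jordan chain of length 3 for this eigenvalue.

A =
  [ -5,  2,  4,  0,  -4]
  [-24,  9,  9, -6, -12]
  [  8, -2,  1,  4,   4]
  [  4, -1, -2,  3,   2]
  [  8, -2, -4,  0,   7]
A Jordan chain for λ = 3 of length 3:
v_1 = (16, 0, 16, -8, -16)ᵀ
v_2 = (-8, -24, 8, 4, 8)ᵀ
v_3 = (1, 0, 0, 0, 0)ᵀ

Let N = A − (3)·I. We want v_3 with N^3 v_3 = 0 but N^2 v_3 ≠ 0; then v_{j-1} := N · v_j for j = 3, …, 2.

Pick v_3 = (1, 0, 0, 0, 0)ᵀ.
Then v_2 = N · v_3 = (-8, -24, 8, 4, 8)ᵀ.
Then v_1 = N · v_2 = (16, 0, 16, -8, -16)ᵀ.

Sanity check: (A − (3)·I) v_1 = (0, 0, 0, 0, 0)ᵀ = 0. ✓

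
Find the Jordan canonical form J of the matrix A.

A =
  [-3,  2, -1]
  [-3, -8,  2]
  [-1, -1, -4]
J_3(-5)

The characteristic polynomial is
  det(x·I − A) = x^3 + 15*x^2 + 75*x + 125 = (x + 5)^3

Eigenvalues and multiplicities (the geometric multiplicity of λ is n − rank(A − λI), which equals the number of Jordan blocks for λ):
  λ = -5: algebraic multiplicity = 3, geometric multiplicity = 1

Determining the block sizes for each eigenvalue:
  λ = -5: one block (gm = 1), so the single block has size am = 3 → block sizes [3]

Assembling the blocks gives a Jordan form
J =
  [-5,  1,  0]
  [ 0, -5,  1]
  [ 0,  0, -5]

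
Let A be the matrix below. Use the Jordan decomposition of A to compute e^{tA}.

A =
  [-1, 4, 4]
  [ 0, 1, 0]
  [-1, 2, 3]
e^{tA} =
  [-2*t*exp(t) + exp(t), 4*t*exp(t), 4*t*exp(t)]
  [0, exp(t), 0]
  [-t*exp(t), 2*t*exp(t), 2*t*exp(t) + exp(t)]

Strategy: write A = P · J · P⁻¹ where J is a Jordan canonical form, so e^{tA} = P · e^{tJ} · P⁻¹, and e^{tJ} can be computed block-by-block.

A has Jordan form
J =
  [1, 1, 0]
  [0, 1, 0]
  [0, 0, 1]
(up to reordering of blocks).

Per-block formulas:
  For a 2×2 Jordan block J_2(1): exp(t · J_2(1)) = e^(1t)·(I + t·N), where N is the 2×2 nilpotent shift.
  For a 1×1 block at λ = 1: exp(t · [1]) = [e^(1t)].

After assembling e^{tJ} and conjugating by P, we get:

e^{tA} =
  [-2*t*exp(t) + exp(t), 4*t*exp(t), 4*t*exp(t)]
  [0, exp(t), 0]
  [-t*exp(t), 2*t*exp(t), 2*t*exp(t) + exp(t)]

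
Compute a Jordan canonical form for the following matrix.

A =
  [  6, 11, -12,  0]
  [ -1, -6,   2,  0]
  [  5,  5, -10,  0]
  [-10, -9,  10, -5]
J_3(-5) ⊕ J_1(0)

The characteristic polynomial is
  det(x·I − A) = x^4 + 15*x^3 + 75*x^2 + 125*x = x*(x + 5)^3

Eigenvalues and multiplicities (the geometric multiplicity of λ is n − rank(A − λI), which equals the number of Jordan blocks for λ):
  λ = -5: algebraic multiplicity = 3, geometric multiplicity = 1
  λ = 0: algebraic multiplicity = 1, geometric multiplicity = 1

Determining the block sizes for each eigenvalue:
  λ = -5: one block (gm = 1), so the single block has size am = 3 → block sizes [3]
  λ = 0: one block (gm = 1), so the single block has size am = 1 → block sizes [1]

Assembling the blocks gives a Jordan form
J =
  [-5,  1,  0, 0]
  [ 0, -5,  1, 0]
  [ 0,  0, -5, 0]
  [ 0,  0,  0, 0]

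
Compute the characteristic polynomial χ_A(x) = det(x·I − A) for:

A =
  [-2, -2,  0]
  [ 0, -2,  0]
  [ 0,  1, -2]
x^3 + 6*x^2 + 12*x + 8

Expanding det(x·I − A) (e.g. by cofactor expansion or by noting that A is similar to its Jordan form J, which has the same characteristic polynomial as A) gives
  χ_A(x) = x^3 + 6*x^2 + 12*x + 8
which factors as (x + 2)^3. The eigenvalues (with algebraic multiplicities) are λ = -2 with multiplicity 3.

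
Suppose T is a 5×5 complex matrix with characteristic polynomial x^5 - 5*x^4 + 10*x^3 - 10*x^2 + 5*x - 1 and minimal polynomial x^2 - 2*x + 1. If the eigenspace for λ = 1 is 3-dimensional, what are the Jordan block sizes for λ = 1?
Block sizes for λ = 1: [2, 2, 1]

Step 1 — from the characteristic polynomial, algebraic multiplicity of λ = 1 is 5. From dim ker(T − (1)·I) = 3, there are exactly 3 Jordan blocks for λ = 1.
Step 2 — from the minimal polynomial, the factor (x − 1)^2 tells us the largest block for λ = 1 has size 2.
Step 3 — with total size 5, 3 blocks, and largest block 2, the block sizes (in nonincreasing order) are [2, 2, 1].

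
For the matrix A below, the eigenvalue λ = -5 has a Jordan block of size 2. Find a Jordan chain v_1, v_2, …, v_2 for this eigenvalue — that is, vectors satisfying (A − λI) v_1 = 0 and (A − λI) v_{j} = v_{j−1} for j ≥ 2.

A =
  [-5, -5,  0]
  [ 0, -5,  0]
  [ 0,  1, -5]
A Jordan chain for λ = -5 of length 2:
v_1 = (-5, 0, 1)ᵀ
v_2 = (0, 1, 0)ᵀ

Let N = A − (-5)·I. We want v_2 with N^2 v_2 = 0 but N^1 v_2 ≠ 0; then v_{j-1} := N · v_j for j = 2, …, 2.

Pick v_2 = (0, 1, 0)ᵀ.
Then v_1 = N · v_2 = (-5, 0, 1)ᵀ.

Sanity check: (A − (-5)·I) v_1 = (0, 0, 0)ᵀ = 0. ✓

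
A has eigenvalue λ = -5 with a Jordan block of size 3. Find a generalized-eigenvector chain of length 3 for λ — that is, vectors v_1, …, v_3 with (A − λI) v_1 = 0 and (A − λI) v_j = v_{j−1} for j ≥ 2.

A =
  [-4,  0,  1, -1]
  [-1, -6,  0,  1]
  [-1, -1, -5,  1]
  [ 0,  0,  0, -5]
A Jordan chain for λ = -5 of length 3:
v_1 = (-1, 1, 1, 0)ᵀ
v_2 = (0, -1, -1, 0)ᵀ
v_3 = (0, 1, 0, 0)ᵀ

Let N = A − (-5)·I. We want v_3 with N^3 v_3 = 0 but N^2 v_3 ≠ 0; then v_{j-1} := N · v_j for j = 3, …, 2.

Pick v_3 = (0, 1, 0, 0)ᵀ.
Then v_2 = N · v_3 = (0, -1, -1, 0)ᵀ.
Then v_1 = N · v_2 = (-1, 1, 1, 0)ᵀ.

Sanity check: (A − (-5)·I) v_1 = (0, 0, 0, 0)ᵀ = 0. ✓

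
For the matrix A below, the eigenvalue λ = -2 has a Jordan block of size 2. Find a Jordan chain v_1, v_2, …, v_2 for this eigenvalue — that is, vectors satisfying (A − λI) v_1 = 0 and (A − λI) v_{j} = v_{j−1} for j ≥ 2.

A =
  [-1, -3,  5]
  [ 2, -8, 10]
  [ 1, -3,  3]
A Jordan chain for λ = -2 of length 2:
v_1 = (1, 2, 1)ᵀ
v_2 = (1, 0, 0)ᵀ

Let N = A − (-2)·I. We want v_2 with N^2 v_2 = 0 but N^1 v_2 ≠ 0; then v_{j-1} := N · v_j for j = 2, …, 2.

Pick v_2 = (1, 0, 0)ᵀ.
Then v_1 = N · v_2 = (1, 2, 1)ᵀ.

Sanity check: (A − (-2)·I) v_1 = (0, 0, 0)ᵀ = 0. ✓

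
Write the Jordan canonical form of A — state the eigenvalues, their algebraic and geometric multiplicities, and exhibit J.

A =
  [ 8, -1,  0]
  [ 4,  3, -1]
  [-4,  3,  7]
J_3(6)

The characteristic polynomial is
  det(x·I − A) = x^3 - 18*x^2 + 108*x - 216 = (x - 6)^3

Eigenvalues and multiplicities (the geometric multiplicity of λ is n − rank(A − λI), which equals the number of Jordan blocks for λ):
  λ = 6: algebraic multiplicity = 3, geometric multiplicity = 1

Determining the block sizes for each eigenvalue:
  λ = 6: one block (gm = 1), so the single block has size am = 3 → block sizes [3]

Assembling the blocks gives a Jordan form
J =
  [6, 1, 0]
  [0, 6, 1]
  [0, 0, 6]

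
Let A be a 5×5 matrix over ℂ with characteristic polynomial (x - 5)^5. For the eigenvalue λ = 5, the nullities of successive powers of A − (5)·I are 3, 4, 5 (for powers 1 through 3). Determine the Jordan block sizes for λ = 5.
Block sizes for λ = 5: [3, 1, 1]

From the dimensions of kernels of powers, the number of Jordan blocks of size at least j is d_j − d_{j−1} where d_j = dim ker(N^j) (with d_0 = 0). Computing the differences gives [3, 1, 1].
The number of blocks of size exactly k is (#blocks of size ≥ k) − (#blocks of size ≥ k + 1), so the partition is: 2 block(s) of size 1, 1 block(s) of size 3.
In nonincreasing order the block sizes are [3, 1, 1].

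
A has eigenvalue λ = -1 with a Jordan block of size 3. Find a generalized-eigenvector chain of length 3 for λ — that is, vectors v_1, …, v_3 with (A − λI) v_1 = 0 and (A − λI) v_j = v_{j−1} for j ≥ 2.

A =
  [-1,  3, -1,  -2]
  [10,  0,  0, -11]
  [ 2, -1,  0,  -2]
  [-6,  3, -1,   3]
A Jordan chain for λ = -1 of length 3:
v_1 = (-2, -2, -2, -2)ᵀ
v_2 = (3, 1, -1, 3)ᵀ
v_3 = (0, 1, 0, 0)ᵀ

Let N = A − (-1)·I. We want v_3 with N^3 v_3 = 0 but N^2 v_3 ≠ 0; then v_{j-1} := N · v_j for j = 3, …, 2.

Pick v_3 = (0, 1, 0, 0)ᵀ.
Then v_2 = N · v_3 = (3, 1, -1, 3)ᵀ.
Then v_1 = N · v_2 = (-2, -2, -2, -2)ᵀ.

Sanity check: (A − (-1)·I) v_1 = (0, 0, 0, 0)ᵀ = 0. ✓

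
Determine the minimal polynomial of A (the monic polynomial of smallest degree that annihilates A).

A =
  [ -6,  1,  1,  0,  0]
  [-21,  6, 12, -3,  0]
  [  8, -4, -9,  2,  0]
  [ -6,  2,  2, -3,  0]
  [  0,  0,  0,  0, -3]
x^3 + 9*x^2 + 27*x + 27

The characteristic polynomial is χ_A(x) = (x + 3)^5, so the eigenvalues are known. The minimal polynomial is
  m_A(x) = Π_λ (x − λ)^{k_λ}
where k_λ is the size of the *largest* Jordan block for λ (equivalently, the smallest k with (A − λI)^k v = 0 for every generalised eigenvector v of λ).

  λ = -3: largest Jordan block has size 3, contributing (x + 3)^3

So m_A(x) = (x + 3)^3 = x^3 + 9*x^2 + 27*x + 27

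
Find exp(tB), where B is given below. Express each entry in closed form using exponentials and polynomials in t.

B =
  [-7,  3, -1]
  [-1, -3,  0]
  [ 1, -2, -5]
e^{tB} =
  [-2*t*exp(-5*t) + exp(-5*t), t^2*exp(-5*t) + 3*t*exp(-5*t), t^2*exp(-5*t) - t*exp(-5*t)]
  [-t*exp(-5*t), t^2*exp(-5*t)/2 + 2*t*exp(-5*t) + exp(-5*t), t^2*exp(-5*t)/2]
  [t*exp(-5*t), -t^2*exp(-5*t)/2 - 2*t*exp(-5*t), -t^2*exp(-5*t)/2 + exp(-5*t)]

Strategy: write B = P · J · P⁻¹ where J is a Jordan canonical form, so e^{tB} = P · e^{tJ} · P⁻¹, and e^{tJ} can be computed block-by-block.

B has Jordan form
J =
  [-5,  1,  0]
  [ 0, -5,  1]
  [ 0,  0, -5]
(up to reordering of blocks).

Per-block formulas:
  For a 3×3 Jordan block J_3(-5): exp(t · J_3(-5)) = e^(-5t)·(I + t·N + (t^2/2)·N^2), where N is the 3×3 nilpotent shift.

After assembling e^{tJ} and conjugating by P, we get:

e^{tB} =
  [-2*t*exp(-5*t) + exp(-5*t), t^2*exp(-5*t) + 3*t*exp(-5*t), t^2*exp(-5*t) - t*exp(-5*t)]
  [-t*exp(-5*t), t^2*exp(-5*t)/2 + 2*t*exp(-5*t) + exp(-5*t), t^2*exp(-5*t)/2]
  [t*exp(-5*t), -t^2*exp(-5*t)/2 - 2*t*exp(-5*t), -t^2*exp(-5*t)/2 + exp(-5*t)]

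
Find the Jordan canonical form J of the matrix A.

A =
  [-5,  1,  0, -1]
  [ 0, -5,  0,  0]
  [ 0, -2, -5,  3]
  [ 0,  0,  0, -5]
J_2(-5) ⊕ J_2(-5)

The characteristic polynomial is
  det(x·I − A) = x^4 + 20*x^3 + 150*x^2 + 500*x + 625 = (x + 5)^4

Eigenvalues and multiplicities (the geometric multiplicity of λ is n − rank(A − λI), which equals the number of Jordan blocks for λ):
  λ = -5: algebraic multiplicity = 4, geometric multiplicity = 2

Determining the block sizes for each eigenvalue:
  λ = -5: with am = 4 and gm = 2, the partition is not yet determined (e.g. several partitions of 4 into 2 parts exist). Let N = A − (-5)·I. Computing rank(N^1) = 2, rank(N^2) = 0; the number of blocks of size ≥ j is rank(N^{j−1}) − rank(N^j), giving [2, 2]. So we have 2 block(s) of size 2 → block sizes [2, 2]

Assembling the blocks gives a Jordan form
J =
  [-5,  1,  0,  0]
  [ 0, -5,  0,  0]
  [ 0,  0, -5,  1]
  [ 0,  0,  0, -5]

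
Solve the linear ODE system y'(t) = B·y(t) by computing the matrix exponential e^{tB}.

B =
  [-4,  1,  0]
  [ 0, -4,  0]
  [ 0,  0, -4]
e^{tB} =
  [exp(-4*t), t*exp(-4*t), 0]
  [0, exp(-4*t), 0]
  [0, 0, exp(-4*t)]

Strategy: write B = P · J · P⁻¹ where J is a Jordan canonical form, so e^{tB} = P · e^{tJ} · P⁻¹, and e^{tJ} can be computed block-by-block.

B has Jordan form
J =
  [-4,  1,  0]
  [ 0, -4,  0]
  [ 0,  0, -4]
(up to reordering of blocks).

Per-block formulas:
  For a 2×2 Jordan block J_2(-4): exp(t · J_2(-4)) = e^(-4t)·(I + t·N), where N is the 2×2 nilpotent shift.
  For a 1×1 block at λ = -4: exp(t · [-4]) = [e^(-4t)].

After assembling e^{tJ} and conjugating by P, we get:

e^{tB} =
  [exp(-4*t), t*exp(-4*t), 0]
  [0, exp(-4*t), 0]
  [0, 0, exp(-4*t)]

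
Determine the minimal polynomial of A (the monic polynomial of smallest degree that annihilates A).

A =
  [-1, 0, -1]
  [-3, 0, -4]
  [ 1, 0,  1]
x^3

The characteristic polynomial is χ_A(x) = x^3, so the eigenvalues are known. The minimal polynomial is
  m_A(x) = Π_λ (x − λ)^{k_λ}
where k_λ is the size of the *largest* Jordan block for λ (equivalently, the smallest k with (A − λI)^k v = 0 for every generalised eigenvector v of λ).

  λ = 0: largest Jordan block has size 3, contributing (x − 0)^3

So m_A(x) = x^3 = x^3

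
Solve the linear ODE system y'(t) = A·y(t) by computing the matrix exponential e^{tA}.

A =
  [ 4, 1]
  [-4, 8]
e^{tA} =
  [-2*t*exp(6*t) + exp(6*t), t*exp(6*t)]
  [-4*t*exp(6*t), 2*t*exp(6*t) + exp(6*t)]

Strategy: write A = P · J · P⁻¹ where J is a Jordan canonical form, so e^{tA} = P · e^{tJ} · P⁻¹, and e^{tJ} can be computed block-by-block.

A has Jordan form
J =
  [6, 1]
  [0, 6]
(up to reordering of blocks).

Per-block formulas:
  For a 2×2 Jordan block J_2(6): exp(t · J_2(6)) = e^(6t)·(I + t·N), where N is the 2×2 nilpotent shift.

After assembling e^{tJ} and conjugating by P, we get:

e^{tA} =
  [-2*t*exp(6*t) + exp(6*t), t*exp(6*t)]
  [-4*t*exp(6*t), 2*t*exp(6*t) + exp(6*t)]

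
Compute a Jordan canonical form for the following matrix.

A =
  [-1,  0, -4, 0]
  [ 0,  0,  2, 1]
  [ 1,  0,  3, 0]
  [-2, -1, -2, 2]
J_2(1) ⊕ J_2(1)

The characteristic polynomial is
  det(x·I − A) = x^4 - 4*x^3 + 6*x^2 - 4*x + 1 = (x - 1)^4

Eigenvalues and multiplicities (the geometric multiplicity of λ is n − rank(A − λI), which equals the number of Jordan blocks for λ):
  λ = 1: algebraic multiplicity = 4, geometric multiplicity = 2

Determining the block sizes for each eigenvalue:
  λ = 1: with am = 4 and gm = 2, the partition is not yet determined (e.g. several partitions of 4 into 2 parts exist). Let N = A − (1)·I. Computing rank(N^1) = 2, rank(N^2) = 0; the number of blocks of size ≥ j is rank(N^{j−1}) − rank(N^j), giving [2, 2]. So we have 2 block(s) of size 2 → block sizes [2, 2]

Assembling the blocks gives a Jordan form
J =
  [1, 1, 0, 0]
  [0, 1, 0, 0]
  [0, 0, 1, 1]
  [0, 0, 0, 1]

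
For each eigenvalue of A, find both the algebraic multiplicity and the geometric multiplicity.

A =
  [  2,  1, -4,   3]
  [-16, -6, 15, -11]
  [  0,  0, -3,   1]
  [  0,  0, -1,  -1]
λ = -2: alg = 4, geom = 2

Step 1 — factor the characteristic polynomial to read off the algebraic multiplicities:
  χ_A(x) = (x + 2)^4

Step 2 — compute geometric multiplicities via the rank-nullity identity g(λ) = n − rank(A − λI):
  rank(A − (-2)·I) = 2, so dim ker(A − (-2)·I) = n − 2 = 2

Summary:
  λ = -2: algebraic multiplicity = 4, geometric multiplicity = 2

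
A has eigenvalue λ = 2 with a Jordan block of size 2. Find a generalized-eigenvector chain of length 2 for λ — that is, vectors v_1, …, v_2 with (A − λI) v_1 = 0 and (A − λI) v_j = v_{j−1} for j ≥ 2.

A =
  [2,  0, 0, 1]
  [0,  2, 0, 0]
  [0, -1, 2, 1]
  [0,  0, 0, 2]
A Jordan chain for λ = 2 of length 2:
v_1 = (0, 0, -1, 0)ᵀ
v_2 = (0, 1, 0, 0)ᵀ

Let N = A − (2)·I. We want v_2 with N^2 v_2 = 0 but N^1 v_2 ≠ 0; then v_{j-1} := N · v_j for j = 2, …, 2.

Pick v_2 = (0, 1, 0, 0)ᵀ.
Then v_1 = N · v_2 = (0, 0, -1, 0)ᵀ.

Sanity check: (A − (2)·I) v_1 = (0, 0, 0, 0)ᵀ = 0. ✓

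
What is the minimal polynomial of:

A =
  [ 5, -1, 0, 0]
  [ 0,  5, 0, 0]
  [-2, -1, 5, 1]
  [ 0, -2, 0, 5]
x^2 - 10*x + 25

The characteristic polynomial is χ_A(x) = (x - 5)^4, so the eigenvalues are known. The minimal polynomial is
  m_A(x) = Π_λ (x − λ)^{k_λ}
where k_λ is the size of the *largest* Jordan block for λ (equivalently, the smallest k with (A − λI)^k v = 0 for every generalised eigenvector v of λ).

  λ = 5: largest Jordan block has size 2, contributing (x − 5)^2

So m_A(x) = (x - 5)^2 = x^2 - 10*x + 25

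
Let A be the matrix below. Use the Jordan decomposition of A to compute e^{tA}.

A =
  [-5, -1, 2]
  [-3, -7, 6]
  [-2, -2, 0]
e^{tA} =
  [-t*exp(-4*t) + exp(-4*t), -t*exp(-4*t), 2*t*exp(-4*t)]
  [-3*t*exp(-4*t), -3*t*exp(-4*t) + exp(-4*t), 6*t*exp(-4*t)]
  [-2*t*exp(-4*t), -2*t*exp(-4*t), 4*t*exp(-4*t) + exp(-4*t)]

Strategy: write A = P · J · P⁻¹ where J is a Jordan canonical form, so e^{tA} = P · e^{tJ} · P⁻¹, and e^{tJ} can be computed block-by-block.

A has Jordan form
J =
  [-4,  1,  0]
  [ 0, -4,  0]
  [ 0,  0, -4]
(up to reordering of blocks).

Per-block formulas:
  For a 1×1 block at λ = -4: exp(t · [-4]) = [e^(-4t)].
  For a 2×2 Jordan block J_2(-4): exp(t · J_2(-4)) = e^(-4t)·(I + t·N), where N is the 2×2 nilpotent shift.

After assembling e^{tJ} and conjugating by P, we get:

e^{tA} =
  [-t*exp(-4*t) + exp(-4*t), -t*exp(-4*t), 2*t*exp(-4*t)]
  [-3*t*exp(-4*t), -3*t*exp(-4*t) + exp(-4*t), 6*t*exp(-4*t)]
  [-2*t*exp(-4*t), -2*t*exp(-4*t), 4*t*exp(-4*t) + exp(-4*t)]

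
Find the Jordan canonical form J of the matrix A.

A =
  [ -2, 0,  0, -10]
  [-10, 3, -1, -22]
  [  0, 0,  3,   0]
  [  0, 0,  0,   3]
J_1(-2) ⊕ J_2(3) ⊕ J_1(3)

The characteristic polynomial is
  det(x·I − A) = x^4 - 7*x^3 + 9*x^2 + 27*x - 54 = (x - 3)^3*(x + 2)

Eigenvalues and multiplicities (the geometric multiplicity of λ is n − rank(A − λI), which equals the number of Jordan blocks for λ):
  λ = -2: algebraic multiplicity = 1, geometric multiplicity = 1
  λ = 3: algebraic multiplicity = 3, geometric multiplicity = 2

Determining the block sizes for each eigenvalue:
  λ = -2: one block (gm = 1), so the single block has size am = 1 → block sizes [1]
  λ = 3: 2 blocks summing to 3 forces exactly one block of size 2 and the rest size 1 → block sizes [2, 1]

Assembling the blocks gives a Jordan form
J =
  [-2, 0, 0, 0]
  [ 0, 3, 1, 0]
  [ 0, 0, 3, 0]
  [ 0, 0, 0, 3]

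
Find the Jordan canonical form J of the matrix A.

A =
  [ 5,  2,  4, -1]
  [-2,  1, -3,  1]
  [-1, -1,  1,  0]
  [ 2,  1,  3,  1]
J_3(2) ⊕ J_1(2)

The characteristic polynomial is
  det(x·I − A) = x^4 - 8*x^3 + 24*x^2 - 32*x + 16 = (x - 2)^4

Eigenvalues and multiplicities (the geometric multiplicity of λ is n − rank(A − λI), which equals the number of Jordan blocks for λ):
  λ = 2: algebraic multiplicity = 4, geometric multiplicity = 2

Determining the block sizes for each eigenvalue:
  λ = 2: with am = 4 and gm = 2, the partition is not yet determined (e.g. several partitions of 4 into 2 parts exist). Let N = A − (2)·I. Computing rank(N^1) = 2, rank(N^2) = 1, rank(N^3) = 0; the number of blocks of size ≥ j is rank(N^{j−1}) − rank(N^j), giving [2, 1, 1]. So we have 1 block(s) of size 3, 1 block(s) of size 1 → block sizes [3, 1]

Assembling the blocks gives a Jordan form
J =
  [2, 1, 0, 0]
  [0, 2, 1, 0]
  [0, 0, 2, 0]
  [0, 0, 0, 2]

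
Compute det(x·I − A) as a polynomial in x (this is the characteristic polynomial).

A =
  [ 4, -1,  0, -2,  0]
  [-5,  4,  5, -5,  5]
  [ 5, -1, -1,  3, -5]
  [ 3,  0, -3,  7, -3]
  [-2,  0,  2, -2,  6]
x^5 - 20*x^4 + 160*x^3 - 640*x^2 + 1280*x - 1024

Expanding det(x·I − A) (e.g. by cofactor expansion or by noting that A is similar to its Jordan form J, which has the same characteristic polynomial as A) gives
  χ_A(x) = x^5 - 20*x^4 + 160*x^3 - 640*x^2 + 1280*x - 1024
which factors as (x - 4)^5. The eigenvalues (with algebraic multiplicities) are λ = 4 with multiplicity 5.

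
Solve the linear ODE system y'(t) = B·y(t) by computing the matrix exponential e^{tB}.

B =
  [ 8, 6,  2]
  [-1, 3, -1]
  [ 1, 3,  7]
e^{tB} =
  [2*t*exp(6*t) + exp(6*t), 6*t*exp(6*t), 2*t*exp(6*t)]
  [-t*exp(6*t), -3*t*exp(6*t) + exp(6*t), -t*exp(6*t)]
  [t*exp(6*t), 3*t*exp(6*t), t*exp(6*t) + exp(6*t)]

Strategy: write B = P · J · P⁻¹ where J is a Jordan canonical form, so e^{tB} = P · e^{tJ} · P⁻¹, and e^{tJ} can be computed block-by-block.

B has Jordan form
J =
  [6, 1, 0]
  [0, 6, 0]
  [0, 0, 6]
(up to reordering of blocks).

Per-block formulas:
  For a 2×2 Jordan block J_2(6): exp(t · J_2(6)) = e^(6t)·(I + t·N), where N is the 2×2 nilpotent shift.
  For a 1×1 block at λ = 6: exp(t · [6]) = [e^(6t)].

After assembling e^{tJ} and conjugating by P, we get:

e^{tB} =
  [2*t*exp(6*t) + exp(6*t), 6*t*exp(6*t), 2*t*exp(6*t)]
  [-t*exp(6*t), -3*t*exp(6*t) + exp(6*t), -t*exp(6*t)]
  [t*exp(6*t), 3*t*exp(6*t), t*exp(6*t) + exp(6*t)]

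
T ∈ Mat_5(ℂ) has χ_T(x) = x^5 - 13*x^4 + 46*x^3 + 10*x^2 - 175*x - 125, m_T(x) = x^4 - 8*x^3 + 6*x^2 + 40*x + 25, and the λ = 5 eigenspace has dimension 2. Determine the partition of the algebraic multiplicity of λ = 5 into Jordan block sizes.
Block sizes for λ = 5: [2, 1]

Step 1 — from the characteristic polynomial, algebraic multiplicity of λ = 5 is 3. From dim ker(T − (5)·I) = 2, there are exactly 2 Jordan blocks for λ = 5.
Step 2 — from the minimal polynomial, the factor (x − 5)^2 tells us the largest block for λ = 5 has size 2.
Step 3 — with total size 3, 2 blocks, and largest block 2, the block sizes (in nonincreasing order) are [2, 1].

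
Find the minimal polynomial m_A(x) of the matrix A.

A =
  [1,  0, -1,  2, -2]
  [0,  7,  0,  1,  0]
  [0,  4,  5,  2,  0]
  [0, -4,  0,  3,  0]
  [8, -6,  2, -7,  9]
x^2 - 10*x + 25

The characteristic polynomial is χ_A(x) = (x - 5)^5, so the eigenvalues are known. The minimal polynomial is
  m_A(x) = Π_λ (x − λ)^{k_λ}
where k_λ is the size of the *largest* Jordan block for λ (equivalently, the smallest k with (A − λI)^k v = 0 for every generalised eigenvector v of λ).

  λ = 5: largest Jordan block has size 2, contributing (x − 5)^2

So m_A(x) = (x - 5)^2 = x^2 - 10*x + 25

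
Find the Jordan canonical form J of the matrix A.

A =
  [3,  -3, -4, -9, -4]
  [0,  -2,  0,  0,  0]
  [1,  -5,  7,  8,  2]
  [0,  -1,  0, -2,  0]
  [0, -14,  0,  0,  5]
J_2(-2) ⊕ J_2(5) ⊕ J_1(5)

The characteristic polynomial is
  det(x·I − A) = x^5 - 11*x^4 + 19*x^3 + 115*x^2 - 200*x - 500 = (x - 5)^3*(x + 2)^2

Eigenvalues and multiplicities (the geometric multiplicity of λ is n − rank(A − λI), which equals the number of Jordan blocks for λ):
  λ = -2: algebraic multiplicity = 2, geometric multiplicity = 1
  λ = 5: algebraic multiplicity = 3, geometric multiplicity = 2

Determining the block sizes for each eigenvalue:
  λ = -2: one block (gm = 1), so the single block has size am = 2 → block sizes [2]
  λ = 5: 2 blocks summing to 3 forces exactly one block of size 2 and the rest size 1 → block sizes [2, 1]

Assembling the blocks gives a Jordan form
J =
  [-2,  1, 0, 0, 0]
  [ 0, -2, 0, 0, 0]
  [ 0,  0, 5, 1, 0]
  [ 0,  0, 0, 5, 0]
  [ 0,  0, 0, 0, 5]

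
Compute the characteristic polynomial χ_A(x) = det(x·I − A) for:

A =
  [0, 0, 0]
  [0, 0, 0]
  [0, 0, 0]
x^3

Expanding det(x·I − A) (e.g. by cofactor expansion or by noting that A is similar to its Jordan form J, which has the same characteristic polynomial as A) gives
  χ_A(x) = x^3
which factors as x^3. The eigenvalues (with algebraic multiplicities) are λ = 0 with multiplicity 3.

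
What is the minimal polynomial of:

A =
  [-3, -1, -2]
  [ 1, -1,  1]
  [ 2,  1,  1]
x^3 + 3*x^2 + 3*x + 1

The characteristic polynomial is χ_A(x) = (x + 1)^3, so the eigenvalues are known. The minimal polynomial is
  m_A(x) = Π_λ (x − λ)^{k_λ}
where k_λ is the size of the *largest* Jordan block for λ (equivalently, the smallest k with (A − λI)^k v = 0 for every generalised eigenvector v of λ).

  λ = -1: largest Jordan block has size 3, contributing (x + 1)^3

So m_A(x) = (x + 1)^3 = x^3 + 3*x^2 + 3*x + 1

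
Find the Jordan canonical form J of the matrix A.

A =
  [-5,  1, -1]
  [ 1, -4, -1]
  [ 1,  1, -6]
J_3(-5)

The characteristic polynomial is
  det(x·I − A) = x^3 + 15*x^2 + 75*x + 125 = (x + 5)^3

Eigenvalues and multiplicities (the geometric multiplicity of λ is n − rank(A − λI), which equals the number of Jordan blocks for λ):
  λ = -5: algebraic multiplicity = 3, geometric multiplicity = 1

Determining the block sizes for each eigenvalue:
  λ = -5: one block (gm = 1), so the single block has size am = 3 → block sizes [3]

Assembling the blocks gives a Jordan form
J =
  [-5,  1,  0]
  [ 0, -5,  1]
  [ 0,  0, -5]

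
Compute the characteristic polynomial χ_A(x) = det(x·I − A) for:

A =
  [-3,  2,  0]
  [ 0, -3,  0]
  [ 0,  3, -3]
x^3 + 9*x^2 + 27*x + 27

Expanding det(x·I − A) (e.g. by cofactor expansion or by noting that A is similar to its Jordan form J, which has the same characteristic polynomial as A) gives
  χ_A(x) = x^3 + 9*x^2 + 27*x + 27
which factors as (x + 3)^3. The eigenvalues (with algebraic multiplicities) are λ = -3 with multiplicity 3.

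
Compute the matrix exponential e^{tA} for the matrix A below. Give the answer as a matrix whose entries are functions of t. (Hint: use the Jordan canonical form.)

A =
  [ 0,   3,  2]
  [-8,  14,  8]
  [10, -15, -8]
e^{tA} =
  [-2*t*exp(2*t) + exp(2*t), 3*t*exp(2*t), 2*t*exp(2*t)]
  [-8*t*exp(2*t), 12*t*exp(2*t) + exp(2*t), 8*t*exp(2*t)]
  [10*t*exp(2*t), -15*t*exp(2*t), -10*t*exp(2*t) + exp(2*t)]

Strategy: write A = P · J · P⁻¹ where J is a Jordan canonical form, so e^{tA} = P · e^{tJ} · P⁻¹, and e^{tJ} can be computed block-by-block.

A has Jordan form
J =
  [2, 1, 0]
  [0, 2, 0]
  [0, 0, 2]
(up to reordering of blocks).

Per-block formulas:
  For a 1×1 block at λ = 2: exp(t · [2]) = [e^(2t)].
  For a 2×2 Jordan block J_2(2): exp(t · J_2(2)) = e^(2t)·(I + t·N), where N is the 2×2 nilpotent shift.

After assembling e^{tJ} and conjugating by P, we get:

e^{tA} =
  [-2*t*exp(2*t) + exp(2*t), 3*t*exp(2*t), 2*t*exp(2*t)]
  [-8*t*exp(2*t), 12*t*exp(2*t) + exp(2*t), 8*t*exp(2*t)]
  [10*t*exp(2*t), -15*t*exp(2*t), -10*t*exp(2*t) + exp(2*t)]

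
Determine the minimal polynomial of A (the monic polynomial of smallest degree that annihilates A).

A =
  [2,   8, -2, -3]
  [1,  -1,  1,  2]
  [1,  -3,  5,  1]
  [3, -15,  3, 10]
x^3 - 12*x^2 + 48*x - 64

The characteristic polynomial is χ_A(x) = (x - 4)^4, so the eigenvalues are known. The minimal polynomial is
  m_A(x) = Π_λ (x − λ)^{k_λ}
where k_λ is the size of the *largest* Jordan block for λ (equivalently, the smallest k with (A − λI)^k v = 0 for every generalised eigenvector v of λ).

  λ = 4: largest Jordan block has size 3, contributing (x − 4)^3

So m_A(x) = (x - 4)^3 = x^3 - 12*x^2 + 48*x - 64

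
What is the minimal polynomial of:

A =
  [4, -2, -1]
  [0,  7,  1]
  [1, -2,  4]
x^3 - 15*x^2 + 75*x - 125

The characteristic polynomial is χ_A(x) = (x - 5)^3, so the eigenvalues are known. The minimal polynomial is
  m_A(x) = Π_λ (x − λ)^{k_λ}
where k_λ is the size of the *largest* Jordan block for λ (equivalently, the smallest k with (A − λI)^k v = 0 for every generalised eigenvector v of λ).

  λ = 5: largest Jordan block has size 3, contributing (x − 5)^3

So m_A(x) = (x - 5)^3 = x^3 - 15*x^2 + 75*x - 125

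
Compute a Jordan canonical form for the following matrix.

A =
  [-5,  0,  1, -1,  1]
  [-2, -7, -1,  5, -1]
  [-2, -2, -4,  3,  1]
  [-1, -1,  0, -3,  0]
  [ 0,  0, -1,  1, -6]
J_3(-5) ⊕ J_1(-5) ⊕ J_1(-5)

The characteristic polynomial is
  det(x·I − A) = x^5 + 25*x^4 + 250*x^3 + 1250*x^2 + 3125*x + 3125 = (x + 5)^5

Eigenvalues and multiplicities (the geometric multiplicity of λ is n − rank(A − λI), which equals the number of Jordan blocks for λ):
  λ = -5: algebraic multiplicity = 5, geometric multiplicity = 3

Determining the block sizes for each eigenvalue:
  λ = -5: with am = 5 and gm = 3, the partition is not yet determined (e.g. several partitions of 5 into 3 parts exist). Let N = A − (-5)·I. Computing rank(N^1) = 2, rank(N^2) = 1, rank(N^3) = 0; the number of blocks of size ≥ j is rank(N^{j−1}) − rank(N^j), giving [3, 1, 1]. So we have 1 block(s) of size 3, 2 block(s) of size 1 → block sizes [3, 1, 1]

Assembling the blocks gives a Jordan form
J =
  [-5,  1,  0,  0,  0]
  [ 0, -5,  1,  0,  0]
  [ 0,  0, -5,  0,  0]
  [ 0,  0,  0, -5,  0]
  [ 0,  0,  0,  0, -5]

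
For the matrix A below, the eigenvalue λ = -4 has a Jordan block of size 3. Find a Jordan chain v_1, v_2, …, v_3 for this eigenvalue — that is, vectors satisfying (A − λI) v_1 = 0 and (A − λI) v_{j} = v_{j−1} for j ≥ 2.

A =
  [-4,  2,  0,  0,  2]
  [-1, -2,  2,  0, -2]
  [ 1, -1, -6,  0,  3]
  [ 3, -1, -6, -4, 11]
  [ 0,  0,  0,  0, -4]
A Jordan chain for λ = -4 of length 3:
v_1 = (-2, 0, -1, -5, 0)ᵀ
v_2 = (0, -1, 1, 3, 0)ᵀ
v_3 = (1, 0, 0, 0, 0)ᵀ

Let N = A − (-4)·I. We want v_3 with N^3 v_3 = 0 but N^2 v_3 ≠ 0; then v_{j-1} := N · v_j for j = 3, …, 2.

Pick v_3 = (1, 0, 0, 0, 0)ᵀ.
Then v_2 = N · v_3 = (0, -1, 1, 3, 0)ᵀ.
Then v_1 = N · v_2 = (-2, 0, -1, -5, 0)ᵀ.

Sanity check: (A − (-4)·I) v_1 = (0, 0, 0, 0, 0)ᵀ = 0. ✓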